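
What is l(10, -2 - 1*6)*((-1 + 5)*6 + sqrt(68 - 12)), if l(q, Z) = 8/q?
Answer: 96/5 + 8*sqrt(14)/5 ≈ 25.187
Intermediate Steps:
l(10, -2 - 1*6)*((-1 + 5)*6 + sqrt(68 - 12)) = (8/10)*((-1 + 5)*6 + sqrt(68 - 12)) = (8*(1/10))*(4*6 + sqrt(56)) = 4*(24 + 2*sqrt(14))/5 = 96/5 + 8*sqrt(14)/5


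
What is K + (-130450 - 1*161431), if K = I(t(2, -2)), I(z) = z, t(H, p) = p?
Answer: -291883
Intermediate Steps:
K = -2
K + (-130450 - 1*161431) = -2 + (-130450 - 1*161431) = -2 + (-130450 - 161431) = -2 - 291881 = -291883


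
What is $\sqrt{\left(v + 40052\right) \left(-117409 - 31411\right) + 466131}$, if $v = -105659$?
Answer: $\sqrt{9764099871} \approx 98814.0$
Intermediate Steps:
$\sqrt{\left(v + 40052\right) \left(-117409 - 31411\right) + 466131} = \sqrt{\left(-105659 + 40052\right) \left(-117409 - 31411\right) + 466131} = \sqrt{\left(-65607\right) \left(-148820\right) + 466131} = \sqrt{9763633740 + 466131} = \sqrt{9764099871}$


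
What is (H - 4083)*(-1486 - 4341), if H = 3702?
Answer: 2220087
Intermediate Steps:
(H - 4083)*(-1486 - 4341) = (3702 - 4083)*(-1486 - 4341) = -381*(-5827) = 2220087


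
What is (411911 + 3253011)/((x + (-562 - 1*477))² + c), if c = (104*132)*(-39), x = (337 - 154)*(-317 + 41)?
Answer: 3664922/2656557817 ≈ 0.0013796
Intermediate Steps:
x = -50508 (x = 183*(-276) = -50508)
c = -535392 (c = 13728*(-39) = -535392)
(411911 + 3253011)/((x + (-562 - 1*477))² + c) = (411911 + 3253011)/((-50508 + (-562 - 1*477))² - 535392) = 3664922/((-50508 + (-562 - 477))² - 535392) = 3664922/((-50508 - 1039)² - 535392) = 3664922/((-51547)² - 535392) = 3664922/(2657093209 - 535392) = 3664922/2656557817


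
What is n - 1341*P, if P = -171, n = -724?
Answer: 228587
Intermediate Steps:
n - 1341*P = -724 - 1341*(-171) = -724 + 229311 = 228587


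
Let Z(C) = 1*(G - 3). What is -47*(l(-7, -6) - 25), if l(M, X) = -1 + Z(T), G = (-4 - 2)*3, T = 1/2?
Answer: 2209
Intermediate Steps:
T = 1/2 ≈ 0.50000
G = -18 (G = -6*3 = -18)
Z(C) = -21 (Z(C) = 1*(-18 - 3) = 1*(-21) = -21)
l(M, X) = -22 (l(M, X) = -1 - 21 = -22)
-47*(l(-7, -6) - 25) = -47*(-22 - 25) = -47*(-47) = 2209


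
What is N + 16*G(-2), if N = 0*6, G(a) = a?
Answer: -32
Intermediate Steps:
N = 0
N + 16*G(-2) = 0 + 16*(-2) = 0 - 32 = -32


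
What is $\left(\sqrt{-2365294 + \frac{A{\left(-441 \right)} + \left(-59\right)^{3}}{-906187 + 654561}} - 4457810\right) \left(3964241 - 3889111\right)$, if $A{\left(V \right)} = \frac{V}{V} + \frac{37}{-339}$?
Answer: $-334915265300 + \frac{37565 i \sqrt{17210575957260139196718}}{42650607} \approx -3.3492 \cdot 10^{11} + 1.1555 \cdot 10^{8} i$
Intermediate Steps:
$A{\left(V \right)} = \frac{302}{339}$ ($A{\left(V \right)} = 1 + 37 \left(- \frac{1}{339}\right) = 1 - \frac{37}{339} = \frac{302}{339}$)
$\left(\sqrt{-2365294 + \frac{A{\left(-441 \right)} + \left(-59\right)^{3}}{-906187 + 654561}} - 4457810\right) \left(3964241 - 3889111\right) = \left(\sqrt{-2365294 + \frac{\frac{302}{339} + \left(-59\right)^{3}}{-906187 + 654561}} - 4457810\right) \left(3964241 - 3889111\right) = \left(\sqrt{-2365294 + \frac{\frac{302}{339} - 205379}{-251626}} - 4457810\right) 75130 = \left(\sqrt{-2365294 - - \frac{69623179}{85301214}} - 4457810\right) 75130 = \left(\sqrt{-2365294 + \frac{69623179}{85301214}} - 4457810\right) 75130 = \left(\sqrt{- \frac{201762380043737}{85301214}} - 4457810\right) 75130 = \left(\frac{i \sqrt{17210575957260139196718}}{85301214} - 4457810\right) 75130 = \left(-4457810 + \frac{i \sqrt{17210575957260139196718}}{85301214}\right) 75130 = -334915265300 + \frac{37565 i \sqrt{17210575957260139196718}}{42650607}$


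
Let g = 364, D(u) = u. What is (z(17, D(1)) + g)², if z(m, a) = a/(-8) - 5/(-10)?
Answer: 8497225/64 ≈ 1.3277e+5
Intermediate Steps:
z(m, a) = ½ - a/8 (z(m, a) = a*(-⅛) - 5*(-⅒) = -a/8 + ½ = ½ - a/8)
(z(17, D(1)) + g)² = ((½ - ⅛*1) + 364)² = ((½ - ⅛) + 364)² = (3/8 + 364)² = (2915/8)² = 8497225/64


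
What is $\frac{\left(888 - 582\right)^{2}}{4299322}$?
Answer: $\frac{46818}{2149661} \approx 0.021779$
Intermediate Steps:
$\frac{\left(888 - 582\right)^{2}}{4299322} = 306^{2} \cdot \frac{1}{4299322} = 93636 \cdot \frac{1}{4299322} = \frac{46818}{2149661}$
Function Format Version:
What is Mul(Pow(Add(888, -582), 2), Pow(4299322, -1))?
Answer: Rational(46818, 2149661) ≈ 0.021779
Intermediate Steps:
Mul(Pow(Add(888, -582), 2), Pow(4299322, -1)) = Mul(Pow(306, 2), Rational(1, 4299322)) = Mul(93636, Rational(1, 4299322)) = Rational(46818, 2149661)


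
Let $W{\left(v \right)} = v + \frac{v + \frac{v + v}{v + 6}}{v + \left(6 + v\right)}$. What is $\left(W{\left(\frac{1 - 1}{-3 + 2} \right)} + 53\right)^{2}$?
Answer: $2809$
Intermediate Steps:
$W{\left(v \right)} = v + \frac{v + \frac{2 v}{6 + v}}{6 + 2 v}$
$\left(W{\left(\frac{1 - 1}{-3 + 2} \right)} + 53\right)^{2} = \left(\frac{\frac{1 - 1}{-3 + 2} \left(44 + 2 \left(\frac{1 - 1}{-3 + 2}\right)^{2} + 19 \frac{1 - 1}{-3 + 2}\right)}{2 \left(18 + \left(\frac{1 - 1}{-3 + 2}\right)^{2} + 9 \frac{1 - 1}{-3 + 2}\right)} + 53\right)^{2} = \left(\frac{\frac{0}{-1} \left(44 + 2 \left(\frac{0}{-1}\right)^{2} + 19 \frac{0}{-1}\right)}{2 \left(18 + \left(\frac{0}{-1}\right)^{2} + 9 \frac{0}{-1}\right)} + 53\right)^{2} = \left(\frac{0 \left(-1\right) \left(44 + 2 \left(0 \left(-1\right)\right)^{2} + 19 \cdot 0 \left(-1\right)\right)}{2 \left(18 + \left(0 \left(-1\right)\right)^{2} + 9 \cdot 0 \left(-1\right)\right)} + 53\right)^{2} = \left(\frac{1}{2} \cdot 0 \frac{1}{18 + 0^{2} + 9 \cdot 0} \left(44 + 2 \cdot 0^{2} + 19 \cdot 0\right) + 53\right)^{2} = \left(\frac{1}{2} \cdot 0 \frac{1}{18 + 0 + 0} \left(44 + 2 \cdot 0 + 0\right) + 53\right)^{2} = \left(\frac{1}{2} \cdot 0 \cdot \frac{1}{18} \left(44 + 0 + 0\right) + 53\right)^{2} = \left(\frac{1}{2} \cdot 0 \cdot \frac{1}{18} \cdot 44 + 53\right)^{2} = \left(0 + 53\right)^{2} = 53^{2} = 2809$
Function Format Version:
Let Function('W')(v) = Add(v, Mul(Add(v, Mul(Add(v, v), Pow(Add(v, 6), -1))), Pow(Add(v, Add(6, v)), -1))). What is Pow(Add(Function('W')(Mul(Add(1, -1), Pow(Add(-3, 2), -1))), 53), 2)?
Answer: 2809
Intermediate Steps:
Function('W')(v) = Add(v, Mul(Pow(Add(6, Mul(2, v)), -1), Add(v, Mul(2, v, Pow(Add(6, v), -1))))) (Function('W')(v) = Add(v, Mul(Add(v, Mul(Mul(2, v), Pow(Add(6, v), -1))), Pow(Add(6, Mul(2, v)), -1))) = Add(v, Mul(Add(v, Mul(2, v, Pow(Add(6, v), -1))), Pow(Add(6, Mul(2, v)), -1))) = Add(v, Mul(Pow(Add(6, Mul(2, v)), -1), Add(v, Mul(2, v, Pow(Add(6, v), -1))))))
Pow(Add(Function('W')(Mul(Add(1, -1), Pow(Add(-3, 2), -1))), 53), 2) = Pow(Add(Mul(Rational(1, 2), Mul(Add(1, -1), Pow(Add(-3, 2), -1)), Pow(Add(18, Pow(Mul(Add(1, -1), Pow(Add(-3, 2), -1)), 2), Mul(9, Mul(Add(1, -1), Pow(Add(-3, 2), -1)))), -1), Add(44, Mul(2, Pow(Mul(Add(1, -1), Pow(Add(-3, 2), -1)), 2)), Mul(19, Mul(Add(1, -1), Pow(Add(-3, 2), -1))))), 53), 2) = Pow(Add(Mul(Rational(1, 2), Mul(0, Pow(-1, -1)), Pow(Add(18, Pow(Mul(0, Pow(-1, -1)), 2), Mul(9, Mul(0, Pow(-1, -1)))), -1), Add(44, Mul(2, Pow(Mul(0, Pow(-1, -1)), 2)), Mul(19, Mul(0, Pow(-1, -1))))), 53), 2) = Pow(Add(Mul(Rational(1, 2), Mul(0, -1), Pow(Add(18, Pow(Mul(0, -1), 2), Mul(9, Mul(0, -1))), -1), Add(44, Mul(2, Pow(Mul(0, -1), 2)), Mul(19, Mul(0, -1)))), 53), 2) = Pow(Add(Mul(Rational(1, 2), 0, Pow(Add(18, Pow(0, 2), Mul(9, 0)), -1), Add(44, Mul(2, Pow(0, 2)), Mul(19, 0))), 53), 2) = Pow(Add(Mul(Rational(1, 2), 0, Pow(Add(18, 0, 0), -1), Add(44, Mul(2, 0), 0)), 53), 2) = Pow(Add(Mul(Rational(1, 2), 0, Pow(18, -1), Add(44, 0, 0)), 53), 2) = Pow(Add(Mul(Rational(1, 2), 0, Rational(1, 18), 44), 53), 2) = Pow(Add(0, 53), 2) = Pow(53, 2) = 2809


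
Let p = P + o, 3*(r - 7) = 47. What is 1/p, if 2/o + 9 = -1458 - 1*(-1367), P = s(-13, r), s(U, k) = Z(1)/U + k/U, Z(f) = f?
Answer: -1950/3589 ≈ -0.54333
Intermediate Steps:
r = 68/3 (r = 7 + (⅓)*47 = 7 + 47/3 = 68/3 ≈ 22.667)
s(U, k) = 1/U + k/U
P = -71/39 (P = (1 + 68/3)/(-13) = -1/13*71/3 = -71/39 ≈ -1.8205)
o = -1/50 (o = 2/(-9 + (-1458 - 1*(-1367))) = 2/(-9 + (-1458 + 1367)) = 2/(-9 - 91) = 2/(-100) = 2*(-1/100) = -1/50 ≈ -0.020000)
p = -3589/1950 (p = -71/39 - 1/50 = -3589/1950 ≈ -1.8405)
1/p = 1/(-3589/1950) = -1950/3589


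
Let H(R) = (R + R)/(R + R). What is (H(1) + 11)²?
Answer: 144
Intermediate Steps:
H(R) = 1 (H(R) = (2*R)/((2*R)) = (2*R)*(1/(2*R)) = 1)
(H(1) + 11)² = (1 + 11)² = 12² = 144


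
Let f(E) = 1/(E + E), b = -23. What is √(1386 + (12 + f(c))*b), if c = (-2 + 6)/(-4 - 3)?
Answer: √18082/4 ≈ 33.617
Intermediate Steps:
c = -4/7 (c = 4/(-7) = 4*(-⅐) = -4/7 ≈ -0.57143)
f(E) = 1/(2*E)
√(1386 + (12 + f(c))*b) = √(1386 + (12 + 1/(2*(-4/7)))*(-23)) = √(1386 + (12 + (½)*(-7/4))*(-23)) = √(1386 + (12 - 7/8)*(-23)) = √(1386 + (89/8)*(-23)) = √(1386 - 2047/8) = √(9041/8) = √18082/4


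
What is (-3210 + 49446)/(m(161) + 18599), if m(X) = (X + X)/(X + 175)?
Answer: 1109664/446399 ≈ 2.4858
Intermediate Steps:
m(X) = 2*X/(175 + X) (m(X) = (2*X)/(175 + X) = 2*X/(175 + X))
(-3210 + 49446)/(m(161) + 18599) = (-3210 + 49446)/(2*161/(175 + 161) + 18599) = 46236/(2*161/336 + 18599) = 46236/(2*161*(1/336) + 18599) = 46236/(23/24 + 18599) = 46236/(446399/24) = 46236*(24/446399) = 1109664/446399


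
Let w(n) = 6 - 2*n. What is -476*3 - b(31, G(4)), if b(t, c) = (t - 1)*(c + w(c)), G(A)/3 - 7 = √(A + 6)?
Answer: -978 + 90*√10 ≈ -693.39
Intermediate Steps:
G(A) = 21 + 3*√(6 + A) (G(A) = 21 + 3*√(A + 6) = 21 + 3*√(6 + A))
w(n) = 6 - 2*n
b(t, c) = (-1 + t)*(6 - c) (b(t, c) = (t - 1)*(c + (6 - 2*c)) = (-1 + t)*(6 - c))
-476*3 - b(31, G(4)) = -476*3 - (-6 + (21 + 3*√(6 + 4)) + 6*31 - 1*(21 + 3*√(6 + 4))*31) = -1428 - (-6 + (21 + 3*√10) + 186 - 1*(21 + 3*√10)*31) = -1428 - (-6 + (21 + 3*√10) + 186 + (-651 - 93*√10)) = -1428 - (-450 - 90*√10) = -1428 + (450 + 90*√10) = -978 + 90*√10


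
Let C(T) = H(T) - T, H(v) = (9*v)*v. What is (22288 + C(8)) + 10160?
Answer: 33016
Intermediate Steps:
H(v) = 9*v²
C(T) = -T + 9*T² (C(T) = 9*T² - T = -T + 9*T²)
(22288 + C(8)) + 10160 = (22288 + 8*(-1 + 9*8)) + 10160 = (22288 + 8*(-1 + 72)) + 10160 = (22288 + 8*71) + 10160 = (22288 + 568) + 10160 = 22856 + 10160 = 33016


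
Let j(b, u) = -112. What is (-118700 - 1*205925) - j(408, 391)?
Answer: -324513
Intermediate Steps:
(-118700 - 1*205925) - j(408, 391) = (-118700 - 1*205925) - 1*(-112) = (-118700 - 205925) + 112 = -324625 + 112 = -324513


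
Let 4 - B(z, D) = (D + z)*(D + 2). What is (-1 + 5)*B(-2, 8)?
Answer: -224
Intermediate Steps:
B(z, D) = 4 - (2 + D)*(D + z) (B(z, D) = 4 - (D + z)*(D + 2) = 4 - (D + z)*(2 + D) = 4 - (2 + D)*(D + z))
(-1 + 5)*B(-2, 8) = (-1 + 5)*(4 - 1*8² - 2*8 - 2*(-2) - 1*8*(-2)) = 4*(4 - 1*64 - 16 + 4 + 16) = 4*(4 - 64 - 16 + 4 + 16) = 4*(-56) = -224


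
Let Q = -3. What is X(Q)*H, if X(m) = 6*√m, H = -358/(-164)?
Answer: 537*I*√3/41 ≈ 22.686*I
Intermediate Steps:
H = 179/82 (H = -358*(-1/164) = 179/82 ≈ 2.1829)
X(Q)*H = (6*√(-3))*(179/82) = (6*(I*√3))*(179/82) = (6*I*√3)*(179/82) = 537*I*√3/41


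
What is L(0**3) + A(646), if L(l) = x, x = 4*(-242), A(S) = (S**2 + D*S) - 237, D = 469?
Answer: 719085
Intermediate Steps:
A(S) = -237 + S**2 + 469*S (A(S) = (S**2 + 469*S) - 237 = -237 + S**2 + 469*S)
x = -968
L(l) = -968
L(0**3) + A(646) = -968 + (-237 + 646**2 + 469*646) = -968 + (-237 + 417316 + 302974) = -968 + 720053 = 719085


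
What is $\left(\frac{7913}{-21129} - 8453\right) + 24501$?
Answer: $\frac{339070279}{21129} \approx 16048.0$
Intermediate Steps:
$\left(\frac{7913}{-21129} - 8453\right) + 24501 = \left(7913 \left(- \frac{1}{21129}\right) - 8453\right) + 24501 = \left(- \frac{7913}{21129} - 8453\right) + 24501 = - \frac{178611350}{21129} + 24501 = \frac{339070279}{21129}$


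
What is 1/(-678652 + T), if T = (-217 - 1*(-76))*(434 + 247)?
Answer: -1/774673 ≈ -1.2909e-6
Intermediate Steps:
T = -96021 (T = (-217 + 76)*681 = -141*681 = -96021)
1/(-678652 + T) = 1/(-678652 - 96021) = 1/(-774673) = -1/774673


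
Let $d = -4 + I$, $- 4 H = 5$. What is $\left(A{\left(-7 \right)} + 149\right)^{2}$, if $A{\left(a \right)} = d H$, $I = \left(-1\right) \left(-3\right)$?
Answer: $\frac{361201}{16} \approx 22575.0$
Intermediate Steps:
$H = - \frac{5}{4}$ ($H = \left(- \frac{1}{4}\right) 5 = - \frac{5}{4} \approx -1.25$)
$I = 3$
$d = -1$ ($d = -4 + 3 = -1$)
$A{\left(a \right)} = \frac{5}{4}$ ($A{\left(a \right)} = \left(-1\right) \left(- \frac{5}{4}\right) = \frac{5}{4}$)
$\left(A{\left(-7 \right)} + 149\right)^{2} = \left(\frac{5}{4} + 149\right)^{2} = \left(\frac{601}{4}\right)^{2} = \frac{361201}{16}$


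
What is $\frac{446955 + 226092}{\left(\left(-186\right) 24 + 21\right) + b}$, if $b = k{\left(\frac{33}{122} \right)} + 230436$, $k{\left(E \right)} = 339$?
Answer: $\frac{74783}{25148} \approx 2.9737$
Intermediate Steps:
$b = 230775$ ($b = 339 + 230436 = 230775$)
$\frac{446955 + 226092}{\left(\left(-186\right) 24 + 21\right) + b} = \frac{446955 + 226092}{\left(\left(-186\right) 24 + 21\right) + 230775} = \frac{673047}{\left(-4464 + 21\right) + 230775} = \frac{673047}{-4443 + 230775} = \frac{673047}{226332} = 673047 \cdot \frac{1}{226332} = \frac{74783}{25148}$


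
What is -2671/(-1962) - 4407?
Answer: -8643863/1962 ≈ -4405.6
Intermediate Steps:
-2671/(-1962) - 4407 = -2671*(-1/1962) - 4407 = 2671/1962 - 4407 = -8643863/1962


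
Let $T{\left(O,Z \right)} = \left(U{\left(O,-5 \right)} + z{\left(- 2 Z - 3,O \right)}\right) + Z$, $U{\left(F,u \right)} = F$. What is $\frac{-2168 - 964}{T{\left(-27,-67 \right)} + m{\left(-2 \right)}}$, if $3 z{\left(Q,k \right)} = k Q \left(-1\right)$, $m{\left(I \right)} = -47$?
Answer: $- \frac{522}{173} \approx -3.0173$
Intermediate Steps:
$z{\left(Q,k \right)} = - \frac{Q k}{3}$ ($z{\left(Q,k \right)} = \frac{k Q \left(-1\right)}{3} = \frac{Q k \left(-1\right)}{3} = \frac{\left(-1\right) Q k}{3} = - \frac{Q k}{3}$)
$T{\left(O,Z \right)} = O + Z - \frac{O \left(-3 - 2 Z\right)}{3}$ ($T{\left(O,Z \right)} = \left(O - \frac{\left(- 2 Z - 3\right) O}{3}\right) + Z = \left(O - \frac{\left(-3 - 2 Z\right) O}{3}\right) + Z = \left(O - \frac{O \left(-3 - 2 Z\right)}{3}\right) + Z = O + Z - \frac{O \left(-3 - 2 Z\right)}{3}$)
$\frac{-2168 - 964}{T{\left(-27,-67 \right)} + m{\left(-2 \right)}} = \frac{-2168 - 964}{\left(-67 + 2 \left(-27\right) + \frac{2}{3} \left(-27\right) \left(-67\right)\right) - 47} = - \frac{3132}{\left(-67 - 54 + 1206\right) - 47} = - \frac{3132}{1085 - 47} = - \frac{3132}{1038} = \left(-3132\right) \frac{1}{1038} = - \frac{522}{173}$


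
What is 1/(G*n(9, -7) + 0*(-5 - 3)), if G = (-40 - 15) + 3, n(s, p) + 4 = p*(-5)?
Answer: -1/1612 ≈ -0.00062035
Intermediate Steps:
n(s, p) = -4 - 5*p (n(s, p) = -4 + p*(-5) = -4 - 5*p)
G = -52 (G = -55 + 3 = -52)
1/(G*n(9, -7) + 0*(-5 - 3)) = 1/(-52*(-4 - 5*(-7)) + 0*(-5 - 3)) = 1/(-52*(-4 + 35) + 0*(-8)) = 1/(-52*31 + 0) = 1/(-1612 + 0) = 1/(-1612) = -1/1612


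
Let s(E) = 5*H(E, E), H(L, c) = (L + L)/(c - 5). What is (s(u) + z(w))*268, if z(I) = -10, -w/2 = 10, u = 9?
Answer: 3350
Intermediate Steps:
w = -20 (w = -2*10 = -20)
H(L, c) = 2*L/(-5 + c) (H(L, c) = (2*L)/(-5 + c) = 2*L/(-5 + c))
s(E) = 10*E/(-5 + E) (s(E) = 5*(2*E/(-5 + E)) = 10*E/(-5 + E))
(s(u) + z(w))*268 = (10*9/(-5 + 9) - 10)*268 = (10*9/4 - 10)*268 = (10*9*(1/4) - 10)*268 = (45/2 - 10)*268 = (25/2)*268 = 3350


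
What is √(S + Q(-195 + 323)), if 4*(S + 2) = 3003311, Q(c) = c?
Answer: √3003815/2 ≈ 866.58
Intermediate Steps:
S = 3003303/4 (S = -2 + (¼)*3003311 = -2 + 3003311/4 = 3003303/4 ≈ 7.5083e+5)
√(S + Q(-195 + 323)) = √(3003303/4 + (-195 + 323)) = √(3003303/4 + 128) = √(3003815/4) = √3003815/2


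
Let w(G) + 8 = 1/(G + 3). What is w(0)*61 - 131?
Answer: -1796/3 ≈ -598.67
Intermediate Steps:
w(G) = -8 + 1/(3 + G) (w(G) = -8 + 1/(G + 3) = -8 + 1/(3 + G))
w(0)*61 - 131 = ((-23 - 8*0)/(3 + 0))*61 - 131 = ((-23 + 0)/3)*61 - 131 = ((⅓)*(-23))*61 - 131 = -23/3*61 - 131 = -1403/3 - 131 = -1796/3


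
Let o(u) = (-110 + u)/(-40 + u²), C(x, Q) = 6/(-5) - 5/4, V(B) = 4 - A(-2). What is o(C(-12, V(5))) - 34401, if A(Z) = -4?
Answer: -467774219/13599 ≈ -34398.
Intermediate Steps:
V(B) = 8 (V(B) = 4 - 1*(-4) = 4 + 4 = 8)
C(x, Q) = -49/20 (C(x, Q) = 6*(-⅕) - 5*¼ = -6/5 - 5/4 = -49/20)
o(u) = (-110 + u)/(-40 + u²)
o(C(-12, V(5))) - 34401 = (-110 - 49/20)/(-40 + (-49/20)²) - 34401 = -2249/20/(-40 + 2401/400) - 34401 = -2249/20/(-13599/400) - 34401 = -400/13599*(-2249/20) - 34401 = 44980/13599 - 34401 = -467774219/13599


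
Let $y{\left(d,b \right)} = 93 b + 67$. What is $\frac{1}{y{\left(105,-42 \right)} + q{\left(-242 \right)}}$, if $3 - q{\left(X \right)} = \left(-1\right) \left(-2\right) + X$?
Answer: $- \frac{1}{3596} \approx -0.00027809$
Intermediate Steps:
$y{\left(d,b \right)} = 67 + 93 b$
$q{\left(X \right)} = 1 - X$ ($q{\left(X \right)} = 3 - \left(\left(-1\right) \left(-2\right) + X\right) = 3 - \left(2 + X\right) = 1 - X$)
$\frac{1}{y{\left(105,-42 \right)} + q{\left(-242 \right)}} = \frac{1}{\left(67 + 93 \left(-42\right)\right) + \left(1 - -242\right)} = \frac{1}{\left(67 - 3906\right) + \left(1 + 242\right)} = \frac{1}{-3839 + 243} = \frac{1}{-3596} = - \frac{1}{3596}$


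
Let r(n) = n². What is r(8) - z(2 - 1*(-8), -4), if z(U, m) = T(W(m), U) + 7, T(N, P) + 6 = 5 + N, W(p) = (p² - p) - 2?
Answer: 40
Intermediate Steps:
W(p) = -2 + p² - p
T(N, P) = -1 + N (T(N, P) = -6 + (5 + N) = -1 + N)
z(U, m) = 4 + m² - m (z(U, m) = (-1 + (-2 + m² - m)) + 7 = (-3 + m² - m) + 7 = 4 + m² - m)
r(8) - z(2 - 1*(-8), -4) = 8² - (4 + (-4)² - 1*(-4)) = 64 - (4 + 16 + 4) = 64 - 1*24 = 64 - 24 = 40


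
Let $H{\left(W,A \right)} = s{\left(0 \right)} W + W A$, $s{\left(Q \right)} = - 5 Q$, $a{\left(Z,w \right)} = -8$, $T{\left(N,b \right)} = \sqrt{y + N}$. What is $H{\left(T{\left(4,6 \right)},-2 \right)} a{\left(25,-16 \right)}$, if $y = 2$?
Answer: $16 \sqrt{6} \approx 39.192$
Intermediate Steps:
$T{\left(N,b \right)} = \sqrt{2 + N}$
$H{\left(W,A \right)} = A W$ ($H{\left(W,A \right)} = \left(-5\right) 0 W + W A = 0 W + A W = 0 + A W = A W$)
$H{\left(T{\left(4,6 \right)},-2 \right)} a{\left(25,-16 \right)} = - 2 \sqrt{2 + 4} \left(-8\right) = - 2 \sqrt{6} \left(-8\right) = 16 \sqrt{6}$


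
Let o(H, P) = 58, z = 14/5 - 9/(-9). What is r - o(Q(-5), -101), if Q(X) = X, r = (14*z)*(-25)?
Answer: -1388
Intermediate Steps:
z = 19/5 (z = 14*(⅕) - 9*(-⅑) = 14/5 + 1 = 19/5 ≈ 3.8000)
r = -1330 (r = (14*(19/5))*(-25) = (266/5)*(-25) = -1330)
r - o(Q(-5), -101) = -1330 - 1*58 = -1330 - 58 = -1388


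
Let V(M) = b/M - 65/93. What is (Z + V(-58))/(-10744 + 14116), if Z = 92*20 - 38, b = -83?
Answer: 9723937/18188568 ≈ 0.53462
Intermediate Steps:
V(M) = -65/93 - 83/M (V(M) = -83/M - 65/93 = -65/93 - 83/M)
Z = 1802 (Z = 1840 - 38 = 1802)
(Z + V(-58))/(-10744 + 14116) = (1802 + (-65/93 - 83/(-58)))/(-10744 + 14116) = (1802 + (-65/93 - 83*(-1/58)))/3372 = (1802 + (-65/93 + 83/58))*(1/3372) = (1802 + 3949/5394)*(1/3372) = (9723937/5394)*(1/3372) = 9723937/18188568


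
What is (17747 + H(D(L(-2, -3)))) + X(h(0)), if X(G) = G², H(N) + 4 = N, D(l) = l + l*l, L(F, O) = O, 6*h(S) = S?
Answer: 17749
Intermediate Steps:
h(S) = S/6
D(l) = l + l²
H(N) = -4 + N
(17747 + H(D(L(-2, -3)))) + X(h(0)) = (17747 + (-4 - 3*(1 - 3))) + ((⅙)*0)² = (17747 + (-4 - 3*(-2))) + 0² = (17747 + (-4 + 6)) + 0 = (17747 + 2) + 0 = 17749 + 0 = 17749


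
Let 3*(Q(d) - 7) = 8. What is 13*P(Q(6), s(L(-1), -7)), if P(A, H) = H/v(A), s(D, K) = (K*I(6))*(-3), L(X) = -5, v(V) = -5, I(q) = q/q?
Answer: -273/5 ≈ -54.600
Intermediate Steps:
I(q) = 1
Q(d) = 29/3 (Q(d) = 7 + (⅓)*8 = 7 + 8/3 = 29/3)
s(D, K) = -3*K (s(D, K) = (K*1)*(-3) = K*(-3) = -3*K)
P(A, H) = -H/5 (P(A, H) = H/(-5) = H*(-⅕) = -H/5)
13*P(Q(6), s(L(-1), -7)) = 13*(-(-3)*(-7)/5) = 13*(-⅕*21) = 13*(-21/5) = -273/5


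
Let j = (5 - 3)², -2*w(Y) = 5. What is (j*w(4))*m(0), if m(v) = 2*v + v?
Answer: 0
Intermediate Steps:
m(v) = 3*v
w(Y) = -5/2 (w(Y) = -½*5 = -5/2)
j = 4 (j = 2² = 4)
(j*w(4))*m(0) = (4*(-5/2))*(3*0) = -10*0 = 0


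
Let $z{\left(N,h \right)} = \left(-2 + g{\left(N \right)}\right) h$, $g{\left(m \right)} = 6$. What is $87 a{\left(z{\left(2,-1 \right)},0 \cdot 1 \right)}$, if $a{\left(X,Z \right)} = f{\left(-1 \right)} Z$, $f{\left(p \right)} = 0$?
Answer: $0$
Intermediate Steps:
$z{\left(N,h \right)} = 4 h$ ($z{\left(N,h \right)} = \left(-2 + 6\right) h = 4 h$)
$a{\left(X,Z \right)} = 0$ ($a{\left(X,Z \right)} = 0 Z = 0$)
$87 a{\left(z{\left(2,-1 \right)},0 \cdot 1 \right)} = 87 \cdot 0 = 0$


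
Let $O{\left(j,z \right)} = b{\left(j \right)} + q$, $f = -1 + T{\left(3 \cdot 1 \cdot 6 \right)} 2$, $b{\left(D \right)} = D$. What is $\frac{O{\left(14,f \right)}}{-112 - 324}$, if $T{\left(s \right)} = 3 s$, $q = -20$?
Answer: $\frac{3}{218} \approx 0.013761$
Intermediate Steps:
$f = 107$ ($f = -1 + 3 \cdot 3 \cdot 1 \cdot 6 \cdot 2 = -1 + 3 \cdot 3 \cdot 6 \cdot 2 = -1 + 3 \cdot 18 \cdot 2 = -1 + 54 \cdot 2 = -1 + 108 = 107$)
$O{\left(j,z \right)} = -20 + j$ ($O{\left(j,z \right)} = j - 20 = -20 + j$)
$\frac{O{\left(14,f \right)}}{-112 - 324} = \frac{-20 + 14}{-112 - 324} = \frac{1}{-436} \left(-6\right) = \left(- \frac{1}{436}\right) \left(-6\right) = \frac{3}{218}$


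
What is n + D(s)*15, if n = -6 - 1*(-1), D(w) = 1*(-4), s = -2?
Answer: -65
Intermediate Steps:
D(w) = -4
n = -5 (n = -6 + 1 = -5)
n + D(s)*15 = -5 - 4*15 = -5 - 60 = -65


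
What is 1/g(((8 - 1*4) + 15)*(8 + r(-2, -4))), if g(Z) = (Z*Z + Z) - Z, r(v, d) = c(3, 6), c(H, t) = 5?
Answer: 1/61009 ≈ 1.6391e-5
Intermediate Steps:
r(v, d) = 5
g(Z) = Z² (g(Z) = (Z² + Z) - Z = (Z + Z²) - Z = Z²)
1/g(((8 - 1*4) + 15)*(8 + r(-2, -4))) = 1/((((8 - 1*4) + 15)*(8 + 5))²) = 1/((((8 - 4) + 15)*13)²) = 1/(((4 + 15)*13)²) = 1/((19*13)²) = 1/(247²) = 1/61009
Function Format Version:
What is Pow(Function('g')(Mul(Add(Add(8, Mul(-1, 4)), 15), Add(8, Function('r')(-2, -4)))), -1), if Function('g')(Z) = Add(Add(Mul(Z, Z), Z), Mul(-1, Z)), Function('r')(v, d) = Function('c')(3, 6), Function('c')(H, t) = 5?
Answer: Rational(1, 61009) ≈ 1.6391e-5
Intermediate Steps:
Function('r')(v, d) = 5
Function('g')(Z) = Pow(Z, 2) (Function('g')(Z) = Add(Add(Pow(Z, 2), Z), Mul(-1, Z)) = Add(Add(Z, Pow(Z, 2)), Mul(-1, Z)) = Pow(Z, 2))
Pow(Function('g')(Mul(Add(Add(8, Mul(-1, 4)), 15), Add(8, Function('r')(-2, -4)))), -1) = Pow(Pow(Mul(Add(Add(8, Mul(-1, 4)), 15), Add(8, 5)), 2), -1) = Pow(Pow(Mul(Add(Add(8, -4), 15), 13), 2), -1) = Pow(Pow(Mul(Add(4, 15), 13), 2), -1) = Pow(Pow(Mul(19, 13), 2), -1) = Pow(Pow(247, 2), -1) = Pow(61009, -1) = Rational(1, 61009)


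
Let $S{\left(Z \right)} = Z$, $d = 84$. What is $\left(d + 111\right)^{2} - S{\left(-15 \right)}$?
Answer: $38040$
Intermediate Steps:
$\left(d + 111\right)^{2} - S{\left(-15 \right)} = \left(84 + 111\right)^{2} - -15 = 195^{2} + 15 = 38025 + 15 = 38040$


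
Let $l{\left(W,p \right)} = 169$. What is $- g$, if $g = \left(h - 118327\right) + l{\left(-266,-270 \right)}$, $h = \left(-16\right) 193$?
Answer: $121246$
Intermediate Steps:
$h = -3088$
$g = -121246$ ($g = \left(-3088 - 118327\right) + 169 = -121415 + 169 = -121246$)
$- g = \left(-1\right) \left(-121246\right) = 121246$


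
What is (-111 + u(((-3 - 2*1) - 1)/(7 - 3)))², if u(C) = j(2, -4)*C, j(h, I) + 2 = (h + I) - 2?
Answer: 10404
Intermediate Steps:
j(h, I) = -4 + I + h (j(h, I) = -2 + ((h + I) - 2) = -2 + ((I + h) - 2) = -2 + (-2 + I + h) = -4 + I + h)
u(C) = -6*C (u(C) = (-4 - 4 + 2)*C = -6*C)
(-111 + u(((-3 - 2*1) - 1)/(7 - 3)))² = (-111 - 6*((-3 - 2*1) - 1)/(7 - 3))² = (-111 - 6*((-3 - 2) - 1)/4)² = (-111 - 6*(-5 - 1)/4)² = (-111 - (-36)/4)² = (-111 - 6*(-3/2))² = (-111 + 9)² = (-102)² = 10404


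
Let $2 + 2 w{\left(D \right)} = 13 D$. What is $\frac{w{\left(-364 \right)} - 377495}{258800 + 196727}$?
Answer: $- \frac{379862}{455527} \approx -0.8339$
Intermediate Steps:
$w{\left(D \right)} = -1 + \frac{13 D}{2}$
$\frac{w{\left(-364 \right)} - 377495}{258800 + 196727} = \frac{\left(-1 + \frac{13}{2} \left(-364\right)\right) - 377495}{258800 + 196727} = \frac{\left(-1 - 2366\right) - 377495}{455527} = \left(-2367 - 377495\right) \frac{1}{455527} = \left(-379862\right) \frac{1}{455527} = - \frac{379862}{455527}$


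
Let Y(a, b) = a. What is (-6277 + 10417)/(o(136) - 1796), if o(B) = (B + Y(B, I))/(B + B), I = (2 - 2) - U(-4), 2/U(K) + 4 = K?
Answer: -828/359 ≈ -2.3064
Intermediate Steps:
U(K) = 2/(-4 + K)
I = ¼ (I = (2 - 2) - 2/(-4 - 4) = 0 - 2/(-8) = 0 - 2*(-1)/8 = 0 - 1*(-¼) = 0 + ¼ = ¼ ≈ 0.25000)
o(B) = 1 (o(B) = (B + B)/(B + B) = (2*B)/((2*B)) = (2*B)*(1/(2*B)) = 1)
(-6277 + 10417)/(o(136) - 1796) = (-6277 + 10417)/(1 - 1796) = 4140/(-1795) = 4140*(-1/1795) = -828/359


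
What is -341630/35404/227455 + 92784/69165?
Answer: 469904985527/350297531670 ≈ 1.3414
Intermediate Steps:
-341630/35404/227455 + 92784/69165 = -341630*1/35404*(1/227455) + 92784*(1/69165) = -170815/17702*1/227455 + 30928/23055 = -34163/805281682 + 30928/23055 = 469904985527/350297531670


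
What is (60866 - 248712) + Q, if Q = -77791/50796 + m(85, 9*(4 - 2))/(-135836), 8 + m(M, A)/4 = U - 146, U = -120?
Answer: -324033477088409/1724981364 ≈ -1.8785e+5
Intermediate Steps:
m(M, A) = -1096 (m(M, A) = -32 + 4*(-120 - 146) = -32 + 4*(-266) = -32 - 1064 = -1096)
Q = -2627786465/1724981364 (Q = -77791/50796 - 1096/(-135836) = -77791*1/50796 - 1096*(-1/135836) = -77791/50796 + 274/33959 = -2627786465/1724981364 ≈ -1.5234)
(60866 - 248712) + Q = (60866 - 248712) - 2627786465/1724981364 = -187846 - 2627786465/1724981364 = -324033477088409/1724981364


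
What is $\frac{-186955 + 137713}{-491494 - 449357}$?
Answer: $\frac{16414}{313617} \approx 0.052338$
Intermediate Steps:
$\frac{-186955 + 137713}{-491494 - 449357} = - \frac{49242}{-940851} = \left(-49242\right) \left(- \frac{1}{940851}\right) = \frac{16414}{313617}$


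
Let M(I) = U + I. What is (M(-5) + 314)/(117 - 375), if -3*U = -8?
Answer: -935/774 ≈ -1.2080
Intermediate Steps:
U = 8/3 (U = -⅓*(-8) = 8/3 ≈ 2.6667)
M(I) = 8/3 + I
(M(-5) + 314)/(117 - 375) = ((8/3 - 5) + 314)/(117 - 375) = (-7/3 + 314)/(-258) = (935/3)*(-1/258) = -935/774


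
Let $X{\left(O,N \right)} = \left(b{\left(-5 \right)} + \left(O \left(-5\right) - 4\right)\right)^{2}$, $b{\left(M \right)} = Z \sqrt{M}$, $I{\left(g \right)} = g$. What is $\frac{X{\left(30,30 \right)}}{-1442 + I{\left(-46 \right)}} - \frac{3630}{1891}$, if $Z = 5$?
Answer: $- \frac{1613291}{90768} + \frac{385 i \sqrt{5}}{372} \approx -17.774 + 2.3142 i$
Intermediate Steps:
$b{\left(M \right)} = 5 \sqrt{M}$
$X{\left(O,N \right)} = \left(-4 - 5 O + 5 i \sqrt{5}\right)^{2}$ ($X{\left(O,N \right)} = \left(5 \sqrt{-5} + \left(O \left(-5\right) - 4\right)\right)^{2} = \left(5 i \sqrt{5} - \left(4 + 5 O\right)\right)^{2} = \left(-4 - 5 O + 5 i \sqrt{5}\right)^{2}$)
$\frac{X{\left(30,30 \right)}}{-1442 + I{\left(-46 \right)}} - \frac{3630}{1891} = \frac{\left(4 + 5 \cdot 30 - 5 i \sqrt{5}\right)^{2}}{-1442 - 46} - \frac{3630}{1891} = \frac{\left(4 + 150 - 5 i \sqrt{5}\right)^{2}}{-1488} - \frac{3630}{1891} = \left(154 - 5 i \sqrt{5}\right)^{2} \left(- \frac{1}{1488}\right) - \frac{3630}{1891} = - \frac{\left(154 - 5 i \sqrt{5}\right)^{2}}{1488} - \frac{3630}{1891} = - \frac{3630}{1891} - \frac{\left(154 - 5 i \sqrt{5}\right)^{2}}{1488}$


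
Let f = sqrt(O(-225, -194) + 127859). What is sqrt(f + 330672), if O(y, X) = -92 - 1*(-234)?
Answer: sqrt(330672 + sqrt(128001)) ≈ 575.35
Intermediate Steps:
O(y, X) = 142 (O(y, X) = -92 + 234 = 142)
f = sqrt(128001) (f = sqrt(142 + 127859) = sqrt(128001) ≈ 357.77)
sqrt(f + 330672) = sqrt(sqrt(128001) + 330672) = sqrt(330672 + sqrt(128001))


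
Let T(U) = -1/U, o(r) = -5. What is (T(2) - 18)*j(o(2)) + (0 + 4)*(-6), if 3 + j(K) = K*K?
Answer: -431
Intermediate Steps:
j(K) = -3 + K**2 (j(K) = -3 + K*K = -3 + K**2)
(T(2) - 18)*j(o(2)) + (0 + 4)*(-6) = (-1/2 - 18)*(-3 + (-5)**2) + (0 + 4)*(-6) = (-1*1/2 - 18)*(-3 + 25) + 4*(-6) = (-1/2 - 18)*22 - 24 = -37/2*22 - 24 = -407 - 24 = -431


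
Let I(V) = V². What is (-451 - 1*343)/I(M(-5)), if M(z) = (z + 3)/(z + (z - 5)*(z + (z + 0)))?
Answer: -3582925/2 ≈ -1.7915e+6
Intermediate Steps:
M(z) = (3 + z)/(z + 2*z*(-5 + z)) (M(z) = (3 + z)/(z + (-5 + z)*(z + z)) = (3 + z)/(z + (-5 + z)*(2*z)) = (3 + z)/(z + 2*z*(-5 + z)))
(-451 - 1*343)/I(M(-5)) = (-451 - 1*343)/(((3 - 5)/((-5)*(-9 + 2*(-5))))²) = (-451 - 343)/((-⅕*(-2)/(-9 - 10))²) = -794/((-⅕*(-2)/(-19))²) = -794/((-⅕*(-1/19)*(-2))²) = -794/((-2/95)²) = -794/4/9025 = -794*9025/4 = -3582925/2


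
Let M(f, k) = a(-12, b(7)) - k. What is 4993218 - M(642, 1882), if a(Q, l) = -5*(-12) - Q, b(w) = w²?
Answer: 4995028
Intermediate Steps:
a(Q, l) = 60 - Q
M(f, k) = 72 - k (M(f, k) = (60 - 1*(-12)) - k = (60 + 12) - k = 72 - k)
4993218 - M(642, 1882) = 4993218 - (72 - 1*1882) = 4993218 - (72 - 1882) = 4993218 - 1*(-1810) = 4993218 + 1810 = 4995028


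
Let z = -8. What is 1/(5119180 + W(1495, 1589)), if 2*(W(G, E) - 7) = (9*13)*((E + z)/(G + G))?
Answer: 460/2354840249 ≈ 1.9534e-7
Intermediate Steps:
W(G, E) = 7 + 117*(-8 + E)/(4*G) (W(G, E) = 7 + ((9*13)*((E - 8)/(G + G)))/2 = 7 + (117*((-8 + E)/((2*G))))/2 = 7 + (117*((-8 + E)*(1/(2*G))))/2 = 7 + (117*((-8 + E)/(2*G)))/2 = 7 + (117*(-8 + E)/(2*G))/2 = 7 + 117*(-8 + E)/(4*G))
1/(5119180 + W(1495, 1589)) = 1/(5119180 + (¼)*(-936 + 28*1495 + 117*1589)/1495) = 1/(5119180 + (¼)*(1/1495)*(-936 + 41860 + 185913)) = 1/(5119180 + (¼)*(1/1495)*226837) = 1/(5119180 + 17449/460) = 1/(2354840249/460) = 460/2354840249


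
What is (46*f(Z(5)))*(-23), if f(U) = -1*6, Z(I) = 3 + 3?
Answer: 6348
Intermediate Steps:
Z(I) = 6
f(U) = -6
(46*f(Z(5)))*(-23) = (46*(-6))*(-23) = -276*(-23) = 6348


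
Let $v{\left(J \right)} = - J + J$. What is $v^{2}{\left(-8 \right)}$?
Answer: $0$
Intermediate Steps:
$v{\left(J \right)} = 0$
$v^{2}{\left(-8 \right)} = 0^{2} = 0$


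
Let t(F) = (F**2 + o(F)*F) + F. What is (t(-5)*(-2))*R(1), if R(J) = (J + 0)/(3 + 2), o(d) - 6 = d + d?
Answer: -16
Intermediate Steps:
o(d) = 6 + 2*d (o(d) = 6 + (d + d) = 6 + 2*d)
R(J) = J/5
t(F) = F + F**2 + F*(6 + 2*F) (t(F) = (F**2 + (6 + 2*F)*F) + F = (F**2 + F*(6 + 2*F)) + F = F + F**2 + F*(6 + 2*F))
(t(-5)*(-2))*R(1) = (-5*(7 + 3*(-5))*(-2))*((1/5)*1) = (-5*(7 - 15)*(-2))*(1/5) = (-5*(-8)*(-2))*(1/5) = (40*(-2))*(1/5) = -80*1/5 = -16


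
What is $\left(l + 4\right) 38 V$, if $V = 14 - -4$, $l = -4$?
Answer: $0$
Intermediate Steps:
$V = 18$ ($V = 14 + 4 = 18$)
$\left(l + 4\right) 38 V = \left(-4 + 4\right) 38 \cdot 18 = 0 \cdot 38 \cdot 18 = 0 \cdot 18 = 0$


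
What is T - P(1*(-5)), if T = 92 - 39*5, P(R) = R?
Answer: -98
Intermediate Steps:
T = -103 (T = 92 - 195 = -103)
T - P(1*(-5)) = -103 - (-5) = -103 - 1*(-5) = -103 + 5 = -98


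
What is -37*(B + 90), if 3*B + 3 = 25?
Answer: -10804/3 ≈ -3601.3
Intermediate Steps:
B = 22/3 (B = -1 + (⅓)*25 = -1 + 25/3 = 22/3 ≈ 7.3333)
-37*(B + 90) = -37*(22/3 + 90) = -37*292/3 = -10804/3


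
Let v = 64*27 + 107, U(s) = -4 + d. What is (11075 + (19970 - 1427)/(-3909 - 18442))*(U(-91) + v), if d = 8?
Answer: 65026720014/3193 ≈ 2.0365e+7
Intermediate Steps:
U(s) = 4 (U(s) = -4 + 8 = 4)
v = 1835 (v = 1728 + 107 = 1835)
(11075 + (19970 - 1427)/(-3909 - 18442))*(U(-91) + v) = (11075 + (19970 - 1427)/(-3909 - 18442))*(4 + 1835) = (11075 + 18543/(-22351))*1839 = (11075 + 18543*(-1/22351))*1839 = (11075 - 2649/3193)*1839 = (35359826/3193)*1839 = 65026720014/3193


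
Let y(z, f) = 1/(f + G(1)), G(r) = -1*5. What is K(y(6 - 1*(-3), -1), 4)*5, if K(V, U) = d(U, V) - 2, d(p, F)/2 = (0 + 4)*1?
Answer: 30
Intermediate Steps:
G(r) = -5
d(p, F) = 8 (d(p, F) = 2*((0 + 4)*1) = 2*(4*1) = 2*4 = 8)
y(z, f) = 1/(-5 + f) (y(z, f) = 1/(f - 5) = 1/(-5 + f))
K(V, U) = 6 (K(V, U) = 8 - 2 = 6)
K(y(6 - 1*(-3), -1), 4)*5 = 6*5 = 30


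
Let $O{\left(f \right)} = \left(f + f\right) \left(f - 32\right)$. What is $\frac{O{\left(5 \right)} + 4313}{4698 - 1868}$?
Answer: $\frac{4043}{2830} \approx 1.4286$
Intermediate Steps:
$O{\left(f \right)} = 2 f \left(-32 + f\right)$
$\frac{O{\left(5 \right)} + 4313}{4698 - 1868} = \frac{2 \cdot 5 \left(-32 + 5\right) + 4313}{4698 - 1868} = \frac{2 \cdot 5 \left(-27\right) + 4313}{2830} = \left(-270 + 4313\right) \frac{1}{2830} = 4043 \cdot \frac{1}{2830} = \frac{4043}{2830}$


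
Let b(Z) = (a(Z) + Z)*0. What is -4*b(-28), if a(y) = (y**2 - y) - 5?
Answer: 0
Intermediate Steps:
a(y) = -5 + y**2 - y
b(Z) = 0 (b(Z) = ((-5 + Z**2 - Z) + Z)*0 = (-5 + Z**2)*0 = 0)
-4*b(-28) = -4*0 = 0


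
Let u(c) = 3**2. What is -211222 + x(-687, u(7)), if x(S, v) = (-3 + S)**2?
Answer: 264878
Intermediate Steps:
u(c) = 9
-211222 + x(-687, u(7)) = -211222 + (-3 - 687)**2 = -211222 + (-690)**2 = -211222 + 476100 = 264878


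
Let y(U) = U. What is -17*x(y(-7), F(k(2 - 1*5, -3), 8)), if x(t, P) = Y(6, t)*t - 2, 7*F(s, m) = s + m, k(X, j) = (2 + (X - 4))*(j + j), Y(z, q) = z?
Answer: 748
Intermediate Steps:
k(X, j) = 2*j*(-2 + X) (k(X, j) = (2 + (-4 + X))*(2*j) = (-2 + X)*(2*j) = 2*j*(-2 + X))
F(s, m) = m/7 + s/7 (F(s, m) = (s + m)/7 = (m + s)/7 = m/7 + s/7)
x(t, P) = -2 + 6*t (x(t, P) = 6*t - 2 = -2 + 6*t)
-17*x(y(-7), F(k(2 - 1*5, -3), 8)) = -17*(-2 + 6*(-7)) = -17*(-2 - 42) = -17*(-44) = 748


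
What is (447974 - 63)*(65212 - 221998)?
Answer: -70226174046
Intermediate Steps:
(447974 - 63)*(65212 - 221998) = 447911*(-156786) = -70226174046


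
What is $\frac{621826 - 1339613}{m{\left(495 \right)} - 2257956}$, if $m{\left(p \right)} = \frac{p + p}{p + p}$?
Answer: $\frac{102541}{322565} \approx 0.31789$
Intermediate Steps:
$m{\left(p \right)} = 1$ ($m{\left(p \right)} = \frac{2 p}{2 p} = 2 p \frac{1}{2 p} = 1$)
$\frac{621826 - 1339613}{m{\left(495 \right)} - 2257956} = \frac{621826 - 1339613}{1 - 2257956} = \frac{621826 - 1339613}{-2257955} = \left(-717787\right) \left(- \frac{1}{2257955}\right) = \frac{102541}{322565}$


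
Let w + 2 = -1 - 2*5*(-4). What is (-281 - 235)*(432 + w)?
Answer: -242004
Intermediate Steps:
w = 37 (w = -2 + (-1 - 2*5*(-4)) = -2 + (-1 - 10*(-4)) = -2 + (-1 + 40) = -2 + 39 = 37)
(-281 - 235)*(432 + w) = (-281 - 235)*(432 + 37) = -516*469 = -242004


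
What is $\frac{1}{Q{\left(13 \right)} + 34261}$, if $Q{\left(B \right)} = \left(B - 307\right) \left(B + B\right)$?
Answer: $\frac{1}{26617} \approx 3.757 \cdot 10^{-5}$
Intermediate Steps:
$Q{\left(B \right)} = 2 B \left(-307 + B\right)$ ($Q{\left(B \right)} = \left(-307 + B\right) 2 B = 2 B \left(-307 + B\right)$)
$\frac{1}{Q{\left(13 \right)} + 34261} = \frac{1}{2 \cdot 13 \left(-307 + 13\right) + 34261} = \frac{1}{2 \cdot 13 \left(-294\right) + 34261} = \frac{1}{-7644 + 34261} = \frac{1}{26617}$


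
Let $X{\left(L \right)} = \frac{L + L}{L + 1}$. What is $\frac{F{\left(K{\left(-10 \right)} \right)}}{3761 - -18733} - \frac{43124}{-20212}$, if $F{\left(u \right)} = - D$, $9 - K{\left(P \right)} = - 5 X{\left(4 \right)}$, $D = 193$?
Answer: $\frac{1481795}{697314} \approx 2.125$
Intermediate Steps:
$X{\left(L \right)} = \frac{2 L}{1 + L}$
$K{\left(P \right)} = 17$ ($K{\left(P \right)} = 9 - - 5 \cdot 2 \cdot 4 \frac{1}{1 + 4} = 9 - - 5 \cdot 2 \cdot 4 \cdot \frac{1}{5} = 9 - \left(-5\right) \frac{8}{5} = 9 - -8 = 9 + 8 = 17$)
$F{\left(u \right)} = -193$ ($F{\left(u \right)} = \left(-1\right) 193 = -193$)
$\frac{F{\left(K{\left(-10 \right)} \right)}}{3761 - -18733} - \frac{43124}{-20212} = - \frac{193}{3761 - -18733} - \frac{43124}{-20212} = - \frac{193}{3761 + 18733} - - \frac{10781}{5053} = - \frac{193}{22494} + \frac{10781}{5053} = \frac{1481795}{697314}$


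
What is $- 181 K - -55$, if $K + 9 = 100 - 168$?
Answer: $13992$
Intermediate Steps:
$K = -77$ ($K = -9 + \left(100 - 168\right) = -9 - 68 = -77$)
$- 181 K - -55 = \left(-181\right) \left(-77\right) - -55 = 13937 + \left(-5 + 60\right) = 13937 + 55 = 13992$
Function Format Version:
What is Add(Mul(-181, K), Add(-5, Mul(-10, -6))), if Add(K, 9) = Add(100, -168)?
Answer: 13992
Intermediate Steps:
K = -77 (K = Add(-9, Add(100, -168)) = Add(-9, -68) = -77)
Add(Mul(-181, K), Add(-5, Mul(-10, -6))) = Add(Mul(-181, -77), Add(-5, Mul(-10, -6))) = Add(13937, Add(-5, 60)) = Add(13937, 55) = 13992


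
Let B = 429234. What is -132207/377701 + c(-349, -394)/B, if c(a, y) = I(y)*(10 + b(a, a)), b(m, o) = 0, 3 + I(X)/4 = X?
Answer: -31372815659/81061055517 ≈ -0.38703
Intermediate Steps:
I(X) = -12 + 4*X
c(a, y) = -120 + 40*y (c(a, y) = (-12 + 4*y)*(10 + 0) = (-12 + 4*y)*10 = -120 + 40*y)
-132207/377701 + c(-349, -394)/B = -132207/377701 + (-120 + 40*(-394))/429234 = -132207*1/377701 + (-120 - 15760)*(1/429234) = -132207/377701 - 15880*1/429234 = -132207/377701 - 7940/214617 = -31372815659/81061055517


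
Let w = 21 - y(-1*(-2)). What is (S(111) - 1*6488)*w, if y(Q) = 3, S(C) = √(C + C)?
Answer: -116784 + 18*√222 ≈ -1.1652e+5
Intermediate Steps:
S(C) = √2*√C (S(C) = √(2*C) = √2*√C)
w = 18 (w = 21 - 1*3 = 21 - 3 = 18)
(S(111) - 1*6488)*w = (√2*√111 - 1*6488)*18 = (√222 - 6488)*18 = (-6488 + √222)*18 = -116784 + 18*√222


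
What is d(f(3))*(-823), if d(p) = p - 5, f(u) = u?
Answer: 1646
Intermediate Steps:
d(p) = -5 + p
d(f(3))*(-823) = (-5 + 3)*(-823) = -2*(-823) = 1646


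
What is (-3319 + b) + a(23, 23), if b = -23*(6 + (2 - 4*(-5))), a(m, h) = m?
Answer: -3940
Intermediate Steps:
b = -644 (b = -23*(6 + (2 + 20)) = -23*(6 + 22) = -23*28 = -644)
(-3319 + b) + a(23, 23) = (-3319 - 644) + 23 = -3963 + 23 = -3940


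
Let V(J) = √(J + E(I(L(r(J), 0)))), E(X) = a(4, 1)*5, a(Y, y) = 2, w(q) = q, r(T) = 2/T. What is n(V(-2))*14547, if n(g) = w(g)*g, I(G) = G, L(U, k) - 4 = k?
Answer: 116376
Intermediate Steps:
L(U, k) = 4 + k
E(X) = 10 (E(X) = 2*5 = 10)
V(J) = √(10 + J) (V(J) = √(J + 10) = √(10 + J))
n(g) = g² (n(g) = g*g = g²)
n(V(-2))*14547 = (√(10 - 2))²*14547 = (√8)²*14547 = (2*√2)²*14547 = 8*14547 = 116376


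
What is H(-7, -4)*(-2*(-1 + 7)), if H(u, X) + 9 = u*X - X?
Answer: -276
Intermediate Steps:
H(u, X) = -9 - X + X*u (H(u, X) = -9 + (u*X - X) = -9 + (X*u - X) = -9 + (-X + X*u) = -9 - X + X*u)
H(-7, -4)*(-2*(-1 + 7)) = (-9 - 1*(-4) - 4*(-7))*(-2*(-1 + 7)) = (-9 + 4 + 28)*(-2*6) = 23*(-12) = -276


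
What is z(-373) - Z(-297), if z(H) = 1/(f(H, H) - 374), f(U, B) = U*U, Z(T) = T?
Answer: 41210236/138755 ≈ 297.00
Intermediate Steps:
f(U, B) = U**2
z(H) = 1/(-374 + H**2) (z(H) = 1/(H**2 - 374) = 1/(-374 + H**2))
z(-373) - Z(-297) = 1/(-374 + (-373)**2) - 1*(-297) = 1/(-374 + 139129) + 297 = 1/138755 + 297 = 41210236/138755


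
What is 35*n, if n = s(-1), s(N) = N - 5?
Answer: -210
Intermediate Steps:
s(N) = -5 + N
n = -6 (n = -5 - 1 = -6)
35*n = 35*(-6) = -210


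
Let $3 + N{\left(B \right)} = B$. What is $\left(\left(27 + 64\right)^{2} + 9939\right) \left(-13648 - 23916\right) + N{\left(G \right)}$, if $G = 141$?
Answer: $-684415942$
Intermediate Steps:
$N{\left(B \right)} = -3 + B$
$\left(\left(27 + 64\right)^{2} + 9939\right) \left(-13648 - 23916\right) + N{\left(G \right)} = \left(\left(27 + 64\right)^{2} + 9939\right) \left(-13648 - 23916\right) + \left(-3 + 141\right) = \left(91^{2} + 9939\right) \left(-37564\right) + 138 = \left(8281 + 9939\right) \left(-37564\right) + 138 = 18220 \left(-37564\right) + 138 = -684416080 + 138 = -684415942$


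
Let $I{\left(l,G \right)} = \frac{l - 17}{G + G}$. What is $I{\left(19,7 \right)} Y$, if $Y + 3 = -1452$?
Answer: $- \frac{1455}{7} \approx -207.86$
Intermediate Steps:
$Y = -1455$ ($Y = -3 - 1452 = -1455$)
$I{\left(l,G \right)} = \frac{-17 + l}{2 G}$
$I{\left(19,7 \right)} Y = \frac{-17 + 19}{2 \cdot 7} \left(-1455\right) = \frac{1}{2} \cdot \frac{1}{7} \cdot 2 \left(-1455\right) = \frac{1}{7} \left(-1455\right) = - \frac{1455}{7}$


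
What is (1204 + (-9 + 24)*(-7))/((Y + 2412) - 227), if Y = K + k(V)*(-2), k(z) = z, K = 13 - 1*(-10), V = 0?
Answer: 1099/2208 ≈ 0.49774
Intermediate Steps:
K = 23 (K = 13 + 10 = 23)
Y = 23 (Y = 23 + 0*(-2) = 23 + 0 = 23)
(1204 + (-9 + 24)*(-7))/((Y + 2412) - 227) = (1204 + (-9 + 24)*(-7))/((23 + 2412) - 227) = (1204 + 15*(-7))/(2435 - 227) = (1204 - 105)/2208 = 1099*(1/2208) = 1099/2208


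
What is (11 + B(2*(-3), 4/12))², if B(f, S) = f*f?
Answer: 2209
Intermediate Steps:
B(f, S) = f²
(11 + B(2*(-3), 4/12))² = (11 + (2*(-3))²)² = (11 + (-6)²)² = (11 + 36)² = 47² = 2209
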